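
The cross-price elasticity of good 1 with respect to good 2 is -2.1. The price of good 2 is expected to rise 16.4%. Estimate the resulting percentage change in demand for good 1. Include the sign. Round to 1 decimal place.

-34.4%

%ΔQ ≈ ε × %ΔP of good 2 = -2.1 × (16.4%) = -34.4%.
Demand for good 1 falls by about 34.4%.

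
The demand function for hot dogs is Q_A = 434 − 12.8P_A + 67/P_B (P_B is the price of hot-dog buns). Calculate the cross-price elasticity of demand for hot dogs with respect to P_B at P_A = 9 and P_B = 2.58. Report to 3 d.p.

At P_A = 9 and P_B = 2.58: Q_A = 344.769.
∂Q_A/∂P_B = −67/P_B² = -10.0655.
ε = (∂Q_A/∂P_B)(P_B/Q_A) = -10.0655 × (2.58/344.769) ≈ -0.075.

-0.075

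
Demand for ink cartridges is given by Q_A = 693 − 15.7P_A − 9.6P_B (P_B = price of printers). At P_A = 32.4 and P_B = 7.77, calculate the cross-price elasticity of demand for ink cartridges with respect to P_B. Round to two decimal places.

-0.68

At P_A = 32.4 and P_B = 7.77: Q_A = 109.728.
∂Q_A/∂P_B = -9.6.
ε = (∂Q_A/∂P_B)(P_B/Q_A) = -9.6 × (7.77/109.728) ≈ -0.68.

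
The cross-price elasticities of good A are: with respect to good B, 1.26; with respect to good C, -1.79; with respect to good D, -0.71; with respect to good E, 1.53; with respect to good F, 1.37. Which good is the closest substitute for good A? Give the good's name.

good E

Substitutes have ε > 0. Among the positive values, 1.53 (good E) is largest.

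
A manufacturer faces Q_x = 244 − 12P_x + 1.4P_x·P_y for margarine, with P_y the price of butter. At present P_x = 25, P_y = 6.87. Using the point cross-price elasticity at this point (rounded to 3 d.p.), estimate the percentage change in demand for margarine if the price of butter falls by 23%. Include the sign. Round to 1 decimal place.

At P_x = 25, P_y = 6.87: Q_x = 184.45.
∂Q_x/∂P_y = 1.4P_x = 35.0000.
ε = (∂Q_x/∂P_y)(P_y/Q_x) = 35.0000 × 6.87/184.45 ≈ 1.304.
%ΔQ_x ≈ ε × %ΔP_y = 1.304 × (-23%) = -30.0%.

-30.0%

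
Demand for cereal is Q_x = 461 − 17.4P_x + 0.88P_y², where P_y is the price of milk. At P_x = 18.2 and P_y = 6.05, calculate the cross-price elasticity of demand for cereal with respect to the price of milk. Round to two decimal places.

0.36

At P_x = 18.2 and P_y = 6.05: Q_x = 176.530.
∂Q_x/∂P_y = 1.76P_y = 1.76(6.05) = 10.6480.
ε = (∂Q_x/∂P_y)(P_y/Q_x) = 10.6480 × (6.05/176.530) ≈ 0.36.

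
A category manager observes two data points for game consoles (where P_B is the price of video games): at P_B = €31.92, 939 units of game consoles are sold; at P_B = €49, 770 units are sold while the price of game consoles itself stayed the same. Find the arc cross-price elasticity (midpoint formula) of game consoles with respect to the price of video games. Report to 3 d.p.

-0.469

ΔQ_A = 770 − 939 = -169; ΔP_B = 49 − 31.92 = 17.08.
Midpoints: Q̄_A = 854.5, P̄_B = 40.46.
ε = (ΔQ_A/Q̄_A)/(ΔP_B/P̄_B) = (-169/854.5)/(17.08/40.46) ≈ -0.469.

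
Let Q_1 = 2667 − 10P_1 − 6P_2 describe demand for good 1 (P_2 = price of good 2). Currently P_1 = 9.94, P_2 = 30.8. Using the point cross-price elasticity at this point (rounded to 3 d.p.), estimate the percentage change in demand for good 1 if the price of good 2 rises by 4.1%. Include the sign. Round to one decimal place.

-0.3%

At P_1 = 9.94, P_2 = 30.8: Q_1 = 2382.8.
∂Q_1/∂P_2 = -6.
ε = (∂Q_1/∂P_2)(P_2/Q_1) = -6.0000 × 30.8/2382.8 ≈ -0.078.
%ΔQ_1 ≈ ε × %ΔP_2 = -0.078 × (4.1%) = -0.3%.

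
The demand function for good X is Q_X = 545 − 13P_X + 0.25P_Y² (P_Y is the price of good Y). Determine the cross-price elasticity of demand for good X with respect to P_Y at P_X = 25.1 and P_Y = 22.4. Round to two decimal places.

At P_X = 25.1 and P_Y = 22.4: Q_X = 344.14.
∂Q_X/∂P_Y = 0.5P_Y = 0.5(22.4) = 11.2000.
ε = (∂Q_X/∂P_Y)(P_Y/Q_X) = 11.2000 × (22.4/344.14) ≈ 0.73.

0.73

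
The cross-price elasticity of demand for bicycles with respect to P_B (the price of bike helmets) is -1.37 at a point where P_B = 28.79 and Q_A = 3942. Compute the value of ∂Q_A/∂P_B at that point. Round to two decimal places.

ε = (∂Q_A/∂P_B)·(P_B/Q_A) ⇒ ∂Q_A/∂P_B = ε·Q_A/P_B = -1.37 × 3942/28.79 ≈ -187.58.

-187.58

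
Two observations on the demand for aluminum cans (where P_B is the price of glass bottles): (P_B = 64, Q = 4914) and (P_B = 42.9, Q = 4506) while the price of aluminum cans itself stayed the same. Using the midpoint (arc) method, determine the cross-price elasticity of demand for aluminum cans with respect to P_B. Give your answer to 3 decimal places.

0.219

ΔQ_A = 4506 − 4914 = -408; ΔP_B = 42.9 − 64 = -21.1.
Midpoints: Q̄_A = 4710.0, P̄_B = 53.45.
ε = (ΔQ_A/Q̄_A)/(ΔP_B/P̄_B) = (-408/4710.0)/(-21.1/53.45) ≈ 0.219.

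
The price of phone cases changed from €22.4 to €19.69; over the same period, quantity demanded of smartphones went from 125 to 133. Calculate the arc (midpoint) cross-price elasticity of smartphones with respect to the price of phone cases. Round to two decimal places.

ΔQ_A = 133 − 125 = 8; ΔP_B = 19.69 − 22.4 = -2.71.
Midpoints: Q̄_A = 129.0, P̄_B = 21.05.
ε = (ΔQ_A/Q̄_A)/(ΔP_B/P̄_B) = (8/129.0)/(-2.71/21.05) ≈ -0.48.

-0.48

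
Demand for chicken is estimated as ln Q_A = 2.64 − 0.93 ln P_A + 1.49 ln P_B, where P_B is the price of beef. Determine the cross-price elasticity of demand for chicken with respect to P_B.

1.49

In a log-linear (constant-elasticity) demand function, the coefficient on ln P_B is the cross-price elasticity.
ε = 1.49. Positive, so chicken and beef are substitutes.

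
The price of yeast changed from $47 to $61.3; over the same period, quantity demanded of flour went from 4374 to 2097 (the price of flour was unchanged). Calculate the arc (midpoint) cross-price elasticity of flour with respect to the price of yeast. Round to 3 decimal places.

-2.665

ΔQ_A = 2097 − 4374 = -2277; ΔP_B = 61.3 − 47 = 14.3.
Midpoints: Q̄_A = 3235.5, P̄_B = 54.15.
ε = (ΔQ_A/Q̄_A)/(ΔP_B/P̄_B) = (-2277/3235.5)/(14.3/54.15) ≈ -2.665.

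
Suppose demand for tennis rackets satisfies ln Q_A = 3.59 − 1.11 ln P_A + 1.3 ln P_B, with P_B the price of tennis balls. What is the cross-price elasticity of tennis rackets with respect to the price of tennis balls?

In a log-linear (constant-elasticity) demand function, the coefficient on ln P_B is the cross-price elasticity.
ε = 1.30. Positive, so tennis rackets and tennis balls are substitutes.

1.30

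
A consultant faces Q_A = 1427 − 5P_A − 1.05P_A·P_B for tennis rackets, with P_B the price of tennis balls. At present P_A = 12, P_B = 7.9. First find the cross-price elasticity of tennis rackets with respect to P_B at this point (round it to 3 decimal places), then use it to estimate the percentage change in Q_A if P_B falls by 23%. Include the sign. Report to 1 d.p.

At P_A = 12, P_B = 7.9: Q_A = 1267.46.
∂Q_A/∂P_B = -1.05P_A = -12.6000.
ε = (∂Q_A/∂P_B)(P_B/Q_A) = -12.6000 × 7.9/1267.46 ≈ -0.079.
%ΔQ_A ≈ ε × %ΔP_B = -0.079 × (-23%) = 1.8%.

1.8%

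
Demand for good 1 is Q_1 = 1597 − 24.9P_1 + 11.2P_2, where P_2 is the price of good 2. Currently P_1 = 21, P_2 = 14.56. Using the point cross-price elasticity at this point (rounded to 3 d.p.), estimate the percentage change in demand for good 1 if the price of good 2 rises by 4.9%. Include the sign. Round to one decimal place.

At P_1 = 21, P_2 = 14.56: Q_1 = 1237.172.
∂Q_1/∂P_2 = 11.2.
ε = (∂Q_1/∂P_2)(P_2/Q_1) = 11.2000 × 14.56/1237.172 ≈ 0.132.
%ΔQ_1 ≈ ε × %ΔP_2 = 0.132 × (4.9%) = 0.6%.

0.6%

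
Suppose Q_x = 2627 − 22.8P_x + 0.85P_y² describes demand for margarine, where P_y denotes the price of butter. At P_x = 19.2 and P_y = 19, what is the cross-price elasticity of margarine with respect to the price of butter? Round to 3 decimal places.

0.246

At P_x = 19.2 and P_y = 19: Q_x = 2496.09.
∂Q_x/∂P_y = 1.7P_y = 1.7(19) = 32.3000.
ε = (∂Q_x/∂P_y)(P_y/Q_x) = 32.3000 × (19/2496.09) ≈ 0.246.
ε > 0: substitutes.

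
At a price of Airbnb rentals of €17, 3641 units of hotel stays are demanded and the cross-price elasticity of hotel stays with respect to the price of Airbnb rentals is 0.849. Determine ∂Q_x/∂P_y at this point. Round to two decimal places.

181.84

ε = (∂Q_x/∂P_y)·(P_y/Q_x) ⇒ ∂Q_x/∂P_y = ε·Q_x/P_y = 0.849 × 3641/17 ≈ 181.84.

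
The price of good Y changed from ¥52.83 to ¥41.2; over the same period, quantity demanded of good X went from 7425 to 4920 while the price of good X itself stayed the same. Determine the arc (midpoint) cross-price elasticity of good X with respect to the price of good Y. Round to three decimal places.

ΔQ_X = 4920 − 7425 = -2505; ΔP_Y = 41.2 − 52.83 = -11.63.
Midpoints: Q̄_X = 6172.5, P̄_Y = 47.02.
ε = (ΔQ_X/Q̄_X)/(ΔP_Y/P̄_Y) = (-2505/6172.5)/(-11.63/47.02) ≈ 1.641.

1.641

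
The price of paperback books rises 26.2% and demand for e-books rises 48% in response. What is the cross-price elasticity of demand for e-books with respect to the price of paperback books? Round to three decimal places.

1.832

ε = (%ΔQ of e-books) / (%ΔP of paperback books) = (48%) / (26.2%) ≈ 1.832.
Positive cross-price elasticity: substitutes.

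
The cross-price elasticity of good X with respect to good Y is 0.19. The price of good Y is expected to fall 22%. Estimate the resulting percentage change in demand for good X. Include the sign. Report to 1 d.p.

%ΔQ ≈ ε × %ΔP of good Y = 0.19 × (-22%) = -4.2%.
Demand for good X falls by about 4.2%.

-4.2%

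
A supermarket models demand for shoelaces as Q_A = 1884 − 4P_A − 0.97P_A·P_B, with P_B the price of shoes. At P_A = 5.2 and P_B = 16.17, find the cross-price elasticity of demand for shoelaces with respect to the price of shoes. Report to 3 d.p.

-0.046

At P_A = 5.2 and P_B = 16.17: Q_A = 1781.639.
∂Q_A/∂P_B = -0.97P_A = -0.97(5.2) = -5.0440.
ε = (∂Q_A/∂P_B)(P_B/Q_A) = -5.0440 × (16.17/1781.639) ≈ -0.046.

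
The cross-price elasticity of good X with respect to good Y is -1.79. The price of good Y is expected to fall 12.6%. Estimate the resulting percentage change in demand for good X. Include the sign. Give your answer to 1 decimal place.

22.6%

%ΔQ ≈ ε × %ΔP of good Y = -1.79 × (-12.6%) = 22.6%.
Demand for good X rises by about 22.6%.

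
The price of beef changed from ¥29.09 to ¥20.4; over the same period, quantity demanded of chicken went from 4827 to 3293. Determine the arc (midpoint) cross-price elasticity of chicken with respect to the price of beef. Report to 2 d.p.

ΔQ_A = 3293 − 4827 = -1534; ΔP_B = 20.4 − 29.09 = -8.69.
Midpoints: Q̄_A = 4060.0, P̄_B = 24.74.
ε = (ΔQ_A/Q̄_A)/(ΔP_B/P̄_B) = (-1534/4060.0)/(-8.69/24.74) ≈ 1.08.

1.08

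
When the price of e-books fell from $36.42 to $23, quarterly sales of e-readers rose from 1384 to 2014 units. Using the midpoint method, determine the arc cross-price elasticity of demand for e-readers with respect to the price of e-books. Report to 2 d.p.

ΔQ_A = 2014 − 1384 = 630; ΔP_B = 23 − 36.42 = -13.42.
Midpoints: Q̄_A = 1699.0, P̄_B = 29.71.
ε = (ΔQ_A/Q̄_A)/(ΔP_B/P̄_B) = (630/1699.0)/(-13.42/29.71) ≈ -0.82.

-0.82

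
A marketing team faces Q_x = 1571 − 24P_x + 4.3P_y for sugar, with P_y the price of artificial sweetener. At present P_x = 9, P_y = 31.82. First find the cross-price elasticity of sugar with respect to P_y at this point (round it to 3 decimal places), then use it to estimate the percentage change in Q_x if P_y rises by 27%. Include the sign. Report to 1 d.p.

2.5%

At P_x = 9, P_y = 31.82: Q_x = 1491.826.
∂Q_x/∂P_y = 4.3.
ε = (∂Q_x/∂P_y)(P_y/Q_x) = 4.3000 × 31.82/1491.826 ≈ 0.092.
%ΔQ_x ≈ ε × %ΔP_y = 0.092 × (27%) = 2.5%.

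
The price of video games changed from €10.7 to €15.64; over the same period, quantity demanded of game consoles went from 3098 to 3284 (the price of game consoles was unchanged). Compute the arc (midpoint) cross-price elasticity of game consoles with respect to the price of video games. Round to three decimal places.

ΔQ_A = 3284 − 3098 = 186; ΔP_B = 15.64 − 10.7 = 4.94.
Midpoints: Q̄_A = 3191.0, P̄_B = 13.17.
ε = (ΔQ_A/Q̄_A)/(ΔP_B/P̄_B) = (186/3191.0)/(4.94/13.17) ≈ 0.155.
ε > 0: game consoles and video games are substitutes.

0.155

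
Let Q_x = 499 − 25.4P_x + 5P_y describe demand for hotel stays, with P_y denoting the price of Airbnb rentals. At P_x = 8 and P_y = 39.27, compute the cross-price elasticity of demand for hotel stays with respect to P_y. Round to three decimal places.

0.399

At P_x = 8 and P_y = 39.27: Q_x = 492.15.
∂Q_x/∂P_y = 5.
ε = (∂Q_x/∂P_y)(P_y/Q_x) = 5 × (39.27/492.15) ≈ 0.399.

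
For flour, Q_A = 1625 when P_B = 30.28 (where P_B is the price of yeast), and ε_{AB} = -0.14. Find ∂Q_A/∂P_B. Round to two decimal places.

ε = (∂Q_A/∂P_B)·(P_B/Q_A) ⇒ ∂Q_A/∂P_B = ε·Q_A/P_B = -0.14 × 1625/30.28 ≈ -7.51.

-7.51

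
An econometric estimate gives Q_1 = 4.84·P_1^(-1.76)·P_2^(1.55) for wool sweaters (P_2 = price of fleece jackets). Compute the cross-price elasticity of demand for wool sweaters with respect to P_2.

In a log-linear (constant-elasticity) demand function, the coefficient on the exponent of P_2 is the cross-price elasticity.
ε = 1.55. Positive, so wool sweaters and fleece jackets are substitutes.

1.55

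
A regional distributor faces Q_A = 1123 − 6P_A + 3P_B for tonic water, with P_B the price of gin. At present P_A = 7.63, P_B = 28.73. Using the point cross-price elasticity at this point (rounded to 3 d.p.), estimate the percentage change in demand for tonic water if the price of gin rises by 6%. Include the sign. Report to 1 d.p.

At P_A = 7.63, P_B = 28.73: Q_A = 1163.41.
∂Q_A/∂P_B = 3.
ε = (∂Q_A/∂P_B)(P_B/Q_A) = 3.0000 × 28.73/1163.41 ≈ 0.074.
%ΔQ_A ≈ ε × %ΔP_B = 0.074 × (6%) = 0.4%.

0.4%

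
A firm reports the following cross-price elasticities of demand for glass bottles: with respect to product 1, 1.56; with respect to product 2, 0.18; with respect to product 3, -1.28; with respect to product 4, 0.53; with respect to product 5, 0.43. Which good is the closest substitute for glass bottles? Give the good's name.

product 1

Substitutes have ε > 0. Among the positive values, 1.56 (product 1) is largest.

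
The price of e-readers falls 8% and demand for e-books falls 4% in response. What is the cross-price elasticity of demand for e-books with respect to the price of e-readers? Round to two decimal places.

ε = (%ΔQ of e-books) / (%ΔP of e-readers) = (-4%) / (-8%) ≈ 0.50.

0.50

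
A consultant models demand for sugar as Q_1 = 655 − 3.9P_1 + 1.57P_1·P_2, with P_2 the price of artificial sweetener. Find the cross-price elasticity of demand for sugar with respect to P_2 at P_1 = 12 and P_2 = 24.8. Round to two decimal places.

At P_1 = 12 and P_2 = 24.8: Q_1 = 1075.432.
∂Q_1/∂P_2 = 1.57P_1 = 1.57(12) = 18.8400.
ε = (∂Q_1/∂P_2)(P_2/Q_1) = 18.8400 × (24.8/1075.432) ≈ 0.43.

0.43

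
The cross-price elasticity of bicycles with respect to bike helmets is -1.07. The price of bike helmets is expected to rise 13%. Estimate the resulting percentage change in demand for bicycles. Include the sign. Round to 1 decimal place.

-13.9%

%ΔQ ≈ ε × %ΔP of bike helmets = -1.07 × (13%) = -13.9%.
Demand for bicycles falls by about 13.9%.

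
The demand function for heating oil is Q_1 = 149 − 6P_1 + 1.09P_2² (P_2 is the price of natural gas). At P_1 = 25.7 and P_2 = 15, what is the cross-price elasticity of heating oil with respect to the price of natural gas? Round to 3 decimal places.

At P_1 = 25.7 and P_2 = 15: Q_1 = 240.05.
∂Q_1/∂P_2 = 2.18P_2 = 2.18(15) = 32.7000.
ε = (∂Q_1/∂P_2)(P_2/Q_1) = 32.7000 × (15/240.05) ≈ 2.043.
ε > 0: substitutes.

2.043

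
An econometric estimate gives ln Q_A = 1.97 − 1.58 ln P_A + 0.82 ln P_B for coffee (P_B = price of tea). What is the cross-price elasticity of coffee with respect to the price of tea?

0.82

In a log-linear (constant-elasticity) demand function, the coefficient on ln P_B is the cross-price elasticity.
ε = 0.82. Positive, so coffee and tea are substitutes.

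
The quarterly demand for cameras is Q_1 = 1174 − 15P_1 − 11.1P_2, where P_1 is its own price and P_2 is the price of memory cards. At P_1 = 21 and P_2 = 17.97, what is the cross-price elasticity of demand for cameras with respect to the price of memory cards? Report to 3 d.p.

At P_1 = 21 and P_2 = 17.97: Q_1 = 659.533.
∂Q_1/∂P_2 = -11.1.
ε = (∂Q_1/∂P_2)(P_2/Q_1) = -11.1 × (17.97/659.533) ≈ -0.302.

-0.302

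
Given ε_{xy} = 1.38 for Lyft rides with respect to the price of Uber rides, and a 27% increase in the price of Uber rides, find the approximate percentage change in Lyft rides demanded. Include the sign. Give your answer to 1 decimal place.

37.3%

%ΔQ ≈ ε × %ΔP of Uber rides = 1.38 × (27%) = 37.3%.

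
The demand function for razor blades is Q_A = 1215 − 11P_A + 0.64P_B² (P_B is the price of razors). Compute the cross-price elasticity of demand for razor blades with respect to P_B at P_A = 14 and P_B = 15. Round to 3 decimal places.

0.239

At P_A = 14 and P_B = 15: Q_A = 1205.
∂Q_A/∂P_B = 1.28P_B = 1.28(15) = 19.2000.
ε = (∂Q_A/∂P_B)(P_B/Q_A) = 19.2000 × (15/1205) ≈ 0.239.
ε > 0: substitutes.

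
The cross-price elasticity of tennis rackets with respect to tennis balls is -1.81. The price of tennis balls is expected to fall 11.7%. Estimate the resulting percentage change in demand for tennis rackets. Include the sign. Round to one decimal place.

%ΔQ ≈ ε × %ΔP of tennis balls = -1.81 × (-11.7%) = 21.2%.

21.2%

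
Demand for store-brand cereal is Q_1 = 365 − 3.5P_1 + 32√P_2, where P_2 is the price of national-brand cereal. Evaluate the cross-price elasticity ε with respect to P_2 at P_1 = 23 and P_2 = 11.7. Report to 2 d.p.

At P_1 = 23 and P_2 = 11.7: Q_1 = 393.957.
∂Q_1/∂P_2 = 32/(2√P_2) = 32/(2√11.7) = 4.6776.
ε = (∂Q_1/∂P_2)(P_2/Q_1) = 4.6776 × (11.7/393.957) ≈ 0.14.
ε > 0: substitutes.

0.14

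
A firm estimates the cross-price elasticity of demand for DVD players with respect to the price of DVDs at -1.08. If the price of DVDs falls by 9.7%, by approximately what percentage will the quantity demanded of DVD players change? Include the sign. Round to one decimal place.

%ΔQ ≈ ε × %ΔP of DVDs = -1.08 × (-9.7%) = 10.5%.
Demand for DVD players rises by about 10.5%.

10.5%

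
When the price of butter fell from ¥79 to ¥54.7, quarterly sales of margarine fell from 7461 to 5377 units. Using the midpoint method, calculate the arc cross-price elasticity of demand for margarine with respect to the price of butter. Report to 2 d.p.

0.89

ΔQ_A = 5377 − 7461 = -2084; ΔP_B = 54.7 − 79 = -24.3.
Midpoints: Q̄_A = 6419.0, P̄_B = 66.85.
ε = (ΔQ_A/Q̄_A)/(ΔP_B/P̄_B) = (-2084/6419.0)/(-24.3/66.85) ≈ 0.89.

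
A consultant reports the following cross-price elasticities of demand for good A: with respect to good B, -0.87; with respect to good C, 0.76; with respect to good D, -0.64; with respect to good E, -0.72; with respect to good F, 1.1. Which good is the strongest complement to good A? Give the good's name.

good B

Complements have ε < 0. The most negative value is -0.87 (good B).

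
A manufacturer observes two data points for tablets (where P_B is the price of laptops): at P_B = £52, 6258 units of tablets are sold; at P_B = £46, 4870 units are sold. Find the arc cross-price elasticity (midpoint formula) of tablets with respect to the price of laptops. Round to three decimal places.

ΔQ_A = 4870 − 6258 = -1388; ΔP_B = 46 − 52 = -6.
Midpoints: Q̄_A = 5564.0, P̄_B = 49.00.
ε = (ΔQ_A/Q̄_A)/(ΔP_B/P̄_B) = (-1388/5564.0)/(-6/49.00) ≈ 2.037.

2.037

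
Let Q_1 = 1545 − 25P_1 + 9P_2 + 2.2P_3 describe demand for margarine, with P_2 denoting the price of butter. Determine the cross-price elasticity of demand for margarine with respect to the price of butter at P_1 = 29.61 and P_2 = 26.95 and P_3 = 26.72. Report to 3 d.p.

0.219

At P_1 = 29.61 and P_2 = 26.95 and P_3 = 26.72: Q_1 = 1106.084.
∂Q_1/∂P_2 = 9.
ε = (∂Q_1/∂P_2)(P_2/Q_1) = 9 × (26.95/1106.084) ≈ 0.219.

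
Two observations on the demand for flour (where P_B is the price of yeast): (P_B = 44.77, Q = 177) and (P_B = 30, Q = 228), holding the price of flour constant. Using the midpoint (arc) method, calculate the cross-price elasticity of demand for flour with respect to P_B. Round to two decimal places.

-0.64

ΔQ_A = 228 − 177 = 51; ΔP_B = 30 − 44.77 = -14.77.
Midpoints: Q̄_A = 202.5, P̄_B = 37.39.
ε = (ΔQ_A/Q̄_A)/(ΔP_B/P̄_B) = (51/202.5)/(-14.77/37.39) ≈ -0.64.
ε < 0: flour and yeast are complements.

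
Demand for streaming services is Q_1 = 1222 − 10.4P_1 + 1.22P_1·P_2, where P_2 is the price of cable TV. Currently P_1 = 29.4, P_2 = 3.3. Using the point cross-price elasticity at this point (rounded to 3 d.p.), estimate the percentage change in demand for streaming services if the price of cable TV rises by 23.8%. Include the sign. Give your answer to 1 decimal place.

At P_1 = 29.4, P_2 = 3.3: Q_1 = 1034.604.
∂Q_1/∂P_2 = 1.22P_1 = 35.8680.
ε = (∂Q_1/∂P_2)(P_2/Q_1) = 35.8680 × 3.3/1034.604 ≈ 0.114.
%ΔQ_1 ≈ ε × %ΔP_2 = 0.114 × (23.8%) = 2.7%.

2.7%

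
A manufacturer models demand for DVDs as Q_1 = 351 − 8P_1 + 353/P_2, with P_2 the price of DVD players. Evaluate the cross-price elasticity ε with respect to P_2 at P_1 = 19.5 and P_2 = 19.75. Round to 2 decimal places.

At P_1 = 19.5 and P_2 = 19.75: Q_1 = 212.873.
∂Q_1/∂P_2 = −353/P_2² = -0.9050.
ε = (∂Q_1/∂P_2)(P_2/Q_1) = -0.9050 × (19.75/212.873) ≈ -0.08.

-0.08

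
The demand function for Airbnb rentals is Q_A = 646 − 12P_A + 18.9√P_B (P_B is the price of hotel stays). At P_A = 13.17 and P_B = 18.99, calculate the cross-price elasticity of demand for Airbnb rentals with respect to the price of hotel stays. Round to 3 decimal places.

0.072

At P_A = 13.17 and P_B = 18.99: Q_A = 570.322.
∂Q_A/∂P_B = 18.9/(2√P_B) = 18.9/(2√18.99) = 2.1685.
ε = (∂Q_A/∂P_B)(P_B/Q_A) = 2.1685 × (18.99/570.322) ≈ 0.072.
ε > 0: substitutes.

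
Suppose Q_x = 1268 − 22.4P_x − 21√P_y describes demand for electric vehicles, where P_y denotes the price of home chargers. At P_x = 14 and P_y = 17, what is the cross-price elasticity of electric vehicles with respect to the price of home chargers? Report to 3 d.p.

-0.050

At P_x = 14 and P_y = 17: Q_x = 867.815.
∂Q_x/∂P_y = -21/(2√P_y) = -21/(2√17) = -2.5466.
ε = (∂Q_x/∂P_y)(P_y/Q_x) = -2.5466 × (17/867.815) ≈ -0.050.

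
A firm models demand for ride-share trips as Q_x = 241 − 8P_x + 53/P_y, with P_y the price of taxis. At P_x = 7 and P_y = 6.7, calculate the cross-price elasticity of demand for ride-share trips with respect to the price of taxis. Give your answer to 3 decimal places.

-0.041

At P_x = 7 and P_y = 6.7: Q_x = 192.910.
∂Q_x/∂P_y = −53/P_y² = -1.1807.
ε = (∂Q_x/∂P_y)(P_y/Q_x) = -1.1807 × (6.7/192.910) ≈ -0.041.
ε < 0: complements.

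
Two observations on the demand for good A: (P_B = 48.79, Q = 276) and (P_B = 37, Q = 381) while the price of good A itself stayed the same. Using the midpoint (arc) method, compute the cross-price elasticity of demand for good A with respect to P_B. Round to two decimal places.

ΔQ_A = 381 − 276 = 105; ΔP_B = 37 − 48.79 = -11.79.
Midpoints: Q̄_A = 328.5, P̄_B = 42.89.
ε = (ΔQ_A/Q̄_A)/(ΔP_B/P̄_B) = (105/328.5)/(-11.79/42.89) ≈ -1.16.

-1.16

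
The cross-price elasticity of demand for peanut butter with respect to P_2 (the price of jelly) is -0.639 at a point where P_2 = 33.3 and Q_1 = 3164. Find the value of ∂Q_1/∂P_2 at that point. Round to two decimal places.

-60.71

ε = (∂Q_1/∂P_2)·(P_2/Q_1) ⇒ ∂Q_1/∂P_2 = ε·Q_1/P_2 = -0.639 × 3164/33.3 ≈ -60.71.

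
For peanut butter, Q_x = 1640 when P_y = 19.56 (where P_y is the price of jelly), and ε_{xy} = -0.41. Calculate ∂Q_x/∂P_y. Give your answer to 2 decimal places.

ε = (∂Q_x/∂P_y)·(P_y/Q_x) ⇒ ∂Q_x/∂P_y = ε·Q_x/P_y = -0.41 × 1640/19.56 ≈ -34.38.

-34.38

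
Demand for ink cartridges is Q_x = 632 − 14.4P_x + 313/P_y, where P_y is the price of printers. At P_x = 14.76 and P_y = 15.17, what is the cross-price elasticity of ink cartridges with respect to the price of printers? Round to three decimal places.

At P_x = 14.76 and P_y = 15.17: Q_x = 440.089.
∂Q_x/∂P_y = −313/P_y² = -1.3601.
ε = (∂Q_x/∂P_y)(P_y/Q_x) = -1.3601 × (15.17/440.089) ≈ -0.047.

-0.047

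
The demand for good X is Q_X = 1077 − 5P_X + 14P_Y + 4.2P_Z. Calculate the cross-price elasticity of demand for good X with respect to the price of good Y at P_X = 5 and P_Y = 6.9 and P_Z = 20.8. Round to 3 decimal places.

At P_X = 5 and P_Y = 6.9 and P_Z = 20.8: Q_X = 1235.96.
∂Q_X/∂P_Y = 14.
ε = (∂Q_X/∂P_Y)(P_Y/Q_X) = 14 × (6.9/1235.96) ≈ 0.078.
Since ε > 0, good X and good Y are substitutes.

0.078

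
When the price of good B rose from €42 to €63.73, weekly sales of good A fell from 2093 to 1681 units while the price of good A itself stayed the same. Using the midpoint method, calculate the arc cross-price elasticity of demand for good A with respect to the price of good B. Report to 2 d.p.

ΔQ_A = 1681 − 2093 = -412; ΔP_B = 63.73 − 42 = 21.73.
Midpoints: Q̄_A = 1887.0, P̄_B = 52.86.
ε = (ΔQ_A/Q̄_A)/(ΔP_B/P̄_B) = (-412/1887.0)/(21.73/52.86) ≈ -0.53.

-0.53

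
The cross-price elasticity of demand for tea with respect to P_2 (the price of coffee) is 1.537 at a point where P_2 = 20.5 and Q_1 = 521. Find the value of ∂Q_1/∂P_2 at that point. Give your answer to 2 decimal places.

39.06

ε = (∂Q_1/∂P_2)·(P_2/Q_1) ⇒ ∂Q_1/∂P_2 = ε·Q_1/P_2 = 1.537 × 521/20.5 ≈ 39.06.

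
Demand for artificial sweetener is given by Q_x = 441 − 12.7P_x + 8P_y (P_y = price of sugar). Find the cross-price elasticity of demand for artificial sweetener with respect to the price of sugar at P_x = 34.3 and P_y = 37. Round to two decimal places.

At P_x = 34.3 and P_y = 37: Q_x = 301.39.
∂Q_x/∂P_y = 8.
ε = (∂Q_x/∂P_y)(P_y/Q_x) = 8 × (37/301.39) ≈ 0.98.

0.98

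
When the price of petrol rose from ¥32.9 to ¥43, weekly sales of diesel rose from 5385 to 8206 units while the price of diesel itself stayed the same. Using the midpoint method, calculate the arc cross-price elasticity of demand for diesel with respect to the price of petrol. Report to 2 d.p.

1.56

ΔQ_A = 8206 − 5385 = 2821; ΔP_B = 43 − 32.9 = 10.1.
Midpoints: Q̄_A = 6795.5, P̄_B = 37.95.
ε = (ΔQ_A/Q̄_A)/(ΔP_B/P̄_B) = (2821/6795.5)/(10.1/37.95) ≈ 1.56.
ε > 0: diesel and petrol are substitutes.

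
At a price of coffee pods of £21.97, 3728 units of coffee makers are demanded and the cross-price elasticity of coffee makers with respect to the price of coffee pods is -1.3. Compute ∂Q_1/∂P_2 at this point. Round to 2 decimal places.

ε = (∂Q_1/∂P_2)·(P_2/Q_1) ⇒ ∂Q_1/∂P_2 = ε·Q_1/P_2 = -1.3 × 3728/21.97 ≈ -220.59.

-220.59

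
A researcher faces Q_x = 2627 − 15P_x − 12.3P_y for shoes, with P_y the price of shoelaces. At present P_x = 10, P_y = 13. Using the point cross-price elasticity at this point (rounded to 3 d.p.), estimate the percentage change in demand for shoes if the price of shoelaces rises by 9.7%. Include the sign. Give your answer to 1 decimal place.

-0.7%

At P_x = 10, P_y = 13: Q_x = 2317.1.
∂Q_x/∂P_y = -12.3.
ε = (∂Q_x/∂P_y)(P_y/Q_x) = -12.3000 × 13/2317.1 ≈ -0.069.
%ΔQ_x ≈ ε × %ΔP_y = -0.069 × (9.7%) = -0.7%.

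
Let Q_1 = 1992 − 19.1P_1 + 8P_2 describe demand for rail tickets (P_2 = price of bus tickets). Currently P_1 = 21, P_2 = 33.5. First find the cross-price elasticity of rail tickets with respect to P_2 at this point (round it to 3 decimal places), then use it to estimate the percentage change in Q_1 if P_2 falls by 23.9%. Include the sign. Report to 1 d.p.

At P_1 = 21, P_2 = 33.5: Q_1 = 1858.9.
∂Q_1/∂P_2 = 8.
ε = (∂Q_1/∂P_2)(P_2/Q_1) = 8.0000 × 33.5/1858.9 ≈ 0.144.
%ΔQ_1 ≈ ε × %ΔP_2 = 0.144 × (-23.9%) = -3.4%.

-3.4%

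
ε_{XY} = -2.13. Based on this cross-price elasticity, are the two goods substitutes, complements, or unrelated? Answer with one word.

complements

ε = -2.13 < 0, so a higher price of good Y lowers demand for good X: complements.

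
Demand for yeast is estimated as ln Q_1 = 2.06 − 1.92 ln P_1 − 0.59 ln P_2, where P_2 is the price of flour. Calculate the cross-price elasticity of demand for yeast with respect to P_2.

In a log-linear (constant-elasticity) demand function, the coefficient on ln P_2 is the cross-price elasticity.
ε = -0.59. Negative, so yeast and flour are complements.

-0.59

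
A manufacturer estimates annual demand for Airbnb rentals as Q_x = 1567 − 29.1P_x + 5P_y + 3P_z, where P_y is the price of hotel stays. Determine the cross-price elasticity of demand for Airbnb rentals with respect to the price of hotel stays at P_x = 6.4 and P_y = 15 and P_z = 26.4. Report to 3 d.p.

At P_x = 6.4 and P_y = 15 and P_z = 26.4: Q_x = 1534.96.
∂Q_x/∂P_y = 5.
ε = (∂Q_x/∂P_y)(P_y/Q_x) = 5 × (15/1534.96) ≈ 0.049.
Since ε > 0, Airbnb rentals and hotel stays are substitutes.

0.049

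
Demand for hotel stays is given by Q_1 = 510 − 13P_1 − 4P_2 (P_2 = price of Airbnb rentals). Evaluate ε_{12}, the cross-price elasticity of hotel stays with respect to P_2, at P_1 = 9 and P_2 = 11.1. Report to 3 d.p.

-0.127

At P_1 = 9 and P_2 = 11.1: Q_1 = 348.6.
∂Q_1/∂P_2 = -4.
ε = (∂Q_1/∂P_2)(P_2/Q_1) = -4 × (11.1/348.6) ≈ -0.127.
Since ε < 0, hotel stays and Airbnb rentals are complements.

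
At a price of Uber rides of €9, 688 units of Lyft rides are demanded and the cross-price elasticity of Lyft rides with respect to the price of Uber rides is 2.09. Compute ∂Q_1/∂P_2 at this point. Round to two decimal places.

159.77

ε = (∂Q_1/∂P_2)·(P_2/Q_1) ⇒ ∂Q_1/∂P_2 = ε·Q_1/P_2 = 2.09 × 688/9 ≈ 159.77.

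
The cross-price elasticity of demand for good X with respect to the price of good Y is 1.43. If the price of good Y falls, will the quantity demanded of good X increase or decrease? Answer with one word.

ε > 0 and the price of good Y falls, so the quantity of good X moves in the same direction: it decreases.

decrease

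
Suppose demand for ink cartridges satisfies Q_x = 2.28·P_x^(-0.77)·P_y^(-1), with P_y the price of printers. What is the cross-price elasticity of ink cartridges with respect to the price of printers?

In a log-linear (constant-elasticity) demand function, the coefficient on the exponent of P_y is the cross-price elasticity.
ε = -1.00. Negative, so ink cartridges and printers are complements.

-1.00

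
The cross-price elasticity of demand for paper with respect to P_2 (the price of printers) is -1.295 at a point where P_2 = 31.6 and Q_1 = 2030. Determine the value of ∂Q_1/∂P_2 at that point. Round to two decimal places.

ε = (∂Q_1/∂P_2)·(P_2/Q_1) ⇒ ∂Q_1/∂P_2 = ε·Q_1/P_2 = -1.295 × 2030/31.6 ≈ -83.19.

-83.19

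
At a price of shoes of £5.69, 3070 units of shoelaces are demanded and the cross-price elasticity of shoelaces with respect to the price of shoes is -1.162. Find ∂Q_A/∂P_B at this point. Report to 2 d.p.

-626.95

ε = (∂Q_A/∂P_B)·(P_B/Q_A) ⇒ ∂Q_A/∂P_B = ε·Q_A/P_B = -1.162 × 3070/5.69 ≈ -626.95.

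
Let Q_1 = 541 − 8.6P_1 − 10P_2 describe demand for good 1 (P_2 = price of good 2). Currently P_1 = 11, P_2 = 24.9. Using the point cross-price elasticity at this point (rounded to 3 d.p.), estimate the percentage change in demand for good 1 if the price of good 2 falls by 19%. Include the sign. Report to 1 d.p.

At P_1 = 11, P_2 = 24.9: Q_1 = 197.4.
∂Q_1/∂P_2 = -10.
ε = (∂Q_1/∂P_2)(P_2/Q_1) = -10.0000 × 24.9/197.4 ≈ -1.261.
%ΔQ_1 ≈ ε × %ΔP_2 = -1.261 × (-19%) = 24.0%.

24.0%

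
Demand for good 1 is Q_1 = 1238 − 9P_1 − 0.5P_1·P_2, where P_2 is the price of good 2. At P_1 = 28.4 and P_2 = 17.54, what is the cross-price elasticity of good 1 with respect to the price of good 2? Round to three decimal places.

At P_1 = 28.4 and P_2 = 17.54: Q_1 = 733.332.
∂Q_1/∂P_2 = -0.5P_1 = -0.5(28.4) = -14.2000.
ε = (∂Q_1/∂P_2)(P_2/Q_1) = -14.2000 × (17.54/733.332) ≈ -0.340.
ε < 0: complements.

-0.340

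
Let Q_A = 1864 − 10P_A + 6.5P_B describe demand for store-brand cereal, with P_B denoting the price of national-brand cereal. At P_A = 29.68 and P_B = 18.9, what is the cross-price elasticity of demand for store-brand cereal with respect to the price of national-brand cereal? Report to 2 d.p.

0.07

At P_A = 29.68 and P_B = 18.9: Q_A = 1690.05.
∂Q_A/∂P_B = 6.5.
ε = (∂Q_A/∂P_B)(P_B/Q_A) = 6.5 × (18.9/1690.05) ≈ 0.07.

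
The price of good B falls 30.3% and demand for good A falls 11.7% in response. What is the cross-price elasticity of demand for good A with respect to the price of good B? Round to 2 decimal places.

ε = (%ΔQ of good A) / (%ΔP of good B) = (-11.7%) / (-30.3%) ≈ 0.39.

0.39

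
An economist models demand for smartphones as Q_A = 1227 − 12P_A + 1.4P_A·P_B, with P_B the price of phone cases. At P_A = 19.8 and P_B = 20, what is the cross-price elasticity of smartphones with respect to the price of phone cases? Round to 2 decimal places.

At P_A = 19.8 and P_B = 20: Q_A = 1543.8.
∂Q_A/∂P_B = 1.4P_A = 1.4(19.8) = 27.7200.
ε = (∂Q_A/∂P_B)(P_B/Q_A) = 27.7200 × (20/1543.8) ≈ 0.36.

0.36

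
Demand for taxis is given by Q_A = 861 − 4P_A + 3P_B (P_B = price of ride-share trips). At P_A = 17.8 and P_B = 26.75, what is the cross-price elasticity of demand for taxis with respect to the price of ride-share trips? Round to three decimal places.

At P_A = 17.8 and P_B = 26.75: Q_A = 870.05.
∂Q_A/∂P_B = 3.
ε = (∂Q_A/∂P_B)(P_B/Q_A) = 3 × (26.75/870.05) ≈ 0.092.

0.092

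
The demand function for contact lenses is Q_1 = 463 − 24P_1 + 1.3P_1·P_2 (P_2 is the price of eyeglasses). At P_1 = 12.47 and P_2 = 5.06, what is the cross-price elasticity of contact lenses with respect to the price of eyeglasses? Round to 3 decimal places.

At P_1 = 12.47 and P_2 = 5.06: Q_1 = 245.748.
∂Q_1/∂P_2 = 1.3P_1 = 1.3(12.47) = 16.2110.
ε = (∂Q_1/∂P_2)(P_2/Q_1) = 16.2110 × (5.06/245.748) ≈ 0.334.
ε > 0: substitutes.

0.334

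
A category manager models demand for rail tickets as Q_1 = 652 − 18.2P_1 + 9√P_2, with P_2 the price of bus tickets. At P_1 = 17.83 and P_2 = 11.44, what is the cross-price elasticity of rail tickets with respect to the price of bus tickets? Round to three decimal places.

At P_1 = 17.83 and P_2 = 11.44: Q_1 = 357.935.
∂Q_1/∂P_2 = 9/(2√P_2) = 9/(2√11.44) = 1.3305.
ε = (∂Q_1/∂P_2)(P_2/Q_1) = 1.3305 × (11.44/357.935) ≈ 0.043.

0.043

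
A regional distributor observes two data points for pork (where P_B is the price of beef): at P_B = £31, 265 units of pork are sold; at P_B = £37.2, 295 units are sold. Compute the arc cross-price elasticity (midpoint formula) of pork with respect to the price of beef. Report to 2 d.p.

0.59

ΔQ_A = 295 − 265 = 30; ΔP_B = 37.2 − 31 = 6.2.
Midpoints: Q̄_A = 280.0, P̄_B = 34.10.
ε = (ΔQ_A/Q̄_A)/(ΔP_B/P̄_B) = (30/280.0)/(6.2/34.10) ≈ 0.59.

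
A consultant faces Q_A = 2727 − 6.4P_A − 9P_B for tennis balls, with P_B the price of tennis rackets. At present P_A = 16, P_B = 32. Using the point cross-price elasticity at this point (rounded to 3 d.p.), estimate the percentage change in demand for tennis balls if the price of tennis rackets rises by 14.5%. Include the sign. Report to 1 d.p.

-1.8%

At P_A = 16, P_B = 32: Q_A = 2336.6.
∂Q_A/∂P_B = -9.
ε = (∂Q_A/∂P_B)(P_B/Q_A) = -9.0000 × 32/2336.6 ≈ -0.123.
%ΔQ_A ≈ ε × %ΔP_B = -0.123 × (14.5%) = -1.8%.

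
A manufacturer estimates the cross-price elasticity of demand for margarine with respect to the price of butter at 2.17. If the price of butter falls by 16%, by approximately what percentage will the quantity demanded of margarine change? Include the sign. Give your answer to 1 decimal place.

%ΔQ ≈ ε × %ΔP of butter = 2.17 × (-16%) = -34.7%.

-34.7%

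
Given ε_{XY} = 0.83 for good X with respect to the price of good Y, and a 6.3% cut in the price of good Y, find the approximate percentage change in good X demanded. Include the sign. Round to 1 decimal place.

%ΔQ ≈ ε × %ΔP of good Y = 0.83 × (-6.3%) = -5.2%.

-5.2%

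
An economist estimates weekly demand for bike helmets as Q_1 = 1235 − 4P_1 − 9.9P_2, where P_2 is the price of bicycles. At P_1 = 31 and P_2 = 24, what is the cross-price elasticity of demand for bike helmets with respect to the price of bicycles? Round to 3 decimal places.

-0.272

At P_1 = 31 and P_2 = 24: Q_1 = 873.4.
∂Q_1/∂P_2 = -9.9.
ε = (∂Q_1/∂P_2)(P_2/Q_1) = -9.9 × (24/873.4) ≈ -0.272.
Since ε < 0, bike helmets and bicycles are complements.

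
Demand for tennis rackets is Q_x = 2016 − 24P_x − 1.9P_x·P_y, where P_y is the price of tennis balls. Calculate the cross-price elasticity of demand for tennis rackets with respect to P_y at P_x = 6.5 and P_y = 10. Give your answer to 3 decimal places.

-0.071

At P_x = 6.5 and P_y = 10: Q_x = 1736.5.
∂Q_x/∂P_y = -1.9P_x = -1.9(6.5) = -12.3500.
ε = (∂Q_x/∂P_y)(P_y/Q_x) = -12.3500 × (10/1736.5) ≈ -0.071.
ε < 0: complements.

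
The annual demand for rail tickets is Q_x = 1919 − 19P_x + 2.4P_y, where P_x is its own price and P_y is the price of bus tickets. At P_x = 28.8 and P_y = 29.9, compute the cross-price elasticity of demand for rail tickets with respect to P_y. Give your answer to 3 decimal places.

0.050

At P_x = 28.8 and P_y = 29.9: Q_x = 1443.56.
∂Q_x/∂P_y = 2.4.
ε = (∂Q_x/∂P_y)(P_y/Q_x) = 2.4 × (29.9/1443.56) ≈ 0.050.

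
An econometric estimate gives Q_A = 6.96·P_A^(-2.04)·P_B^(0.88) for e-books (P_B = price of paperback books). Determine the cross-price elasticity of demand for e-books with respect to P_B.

0.88

In a log-linear (constant-elasticity) demand function, the coefficient on the exponent of P_B is the cross-price elasticity.
ε = 0.88. Positive, so e-books and paperback books are substitutes.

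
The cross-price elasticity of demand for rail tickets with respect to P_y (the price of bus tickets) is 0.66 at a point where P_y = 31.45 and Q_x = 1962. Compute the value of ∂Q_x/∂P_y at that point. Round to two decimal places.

41.17

ε = (∂Q_x/∂P_y)·(P_y/Q_x) ⇒ ∂Q_x/∂P_y = ε·Q_x/P_y = 0.66 × 1962/31.45 ≈ 41.17.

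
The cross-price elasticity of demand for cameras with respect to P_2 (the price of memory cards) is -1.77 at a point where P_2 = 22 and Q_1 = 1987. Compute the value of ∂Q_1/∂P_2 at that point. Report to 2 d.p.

ε = (∂Q_1/∂P_2)·(P_2/Q_1) ⇒ ∂Q_1/∂P_2 = ε·Q_1/P_2 = -1.77 × 1987/22 ≈ -159.86.

-159.86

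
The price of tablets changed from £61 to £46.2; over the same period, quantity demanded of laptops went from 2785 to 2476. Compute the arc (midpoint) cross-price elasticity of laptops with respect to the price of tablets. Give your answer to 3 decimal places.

0.425

ΔQ_A = 2476 − 2785 = -309; ΔP_B = 46.2 − 61 = -14.8.
Midpoints: Q̄_A = 2630.5, P̄_B = 53.60.
ε = (ΔQ_A/Q̄_A)/(ΔP_B/P̄_B) = (-309/2630.5)/(-14.8/53.60) ≈ 0.425.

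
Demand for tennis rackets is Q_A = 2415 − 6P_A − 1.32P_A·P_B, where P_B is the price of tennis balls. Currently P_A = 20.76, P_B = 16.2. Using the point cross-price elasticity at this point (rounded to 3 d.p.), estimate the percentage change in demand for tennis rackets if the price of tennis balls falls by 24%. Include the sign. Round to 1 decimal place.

At P_A = 20.76, P_B = 16.2: Q_A = 1846.508.
∂Q_A/∂P_B = -1.32P_A = -27.4032.
ε = (∂Q_A/∂P_B)(P_B/Q_A) = -27.4032 × 16.2/1846.508 ≈ -0.240.
%ΔQ_A ≈ ε × %ΔP_B = -0.240 × (-24%) = 5.8%.

5.8%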